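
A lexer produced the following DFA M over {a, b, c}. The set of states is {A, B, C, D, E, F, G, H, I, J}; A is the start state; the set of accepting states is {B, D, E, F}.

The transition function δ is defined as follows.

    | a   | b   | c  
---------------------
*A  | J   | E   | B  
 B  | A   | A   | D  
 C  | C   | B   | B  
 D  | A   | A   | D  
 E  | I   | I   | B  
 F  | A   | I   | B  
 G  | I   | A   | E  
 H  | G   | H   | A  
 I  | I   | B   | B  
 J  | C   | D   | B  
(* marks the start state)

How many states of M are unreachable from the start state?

No path from A leads to F, G, H; the other 7 states are all reachable.

3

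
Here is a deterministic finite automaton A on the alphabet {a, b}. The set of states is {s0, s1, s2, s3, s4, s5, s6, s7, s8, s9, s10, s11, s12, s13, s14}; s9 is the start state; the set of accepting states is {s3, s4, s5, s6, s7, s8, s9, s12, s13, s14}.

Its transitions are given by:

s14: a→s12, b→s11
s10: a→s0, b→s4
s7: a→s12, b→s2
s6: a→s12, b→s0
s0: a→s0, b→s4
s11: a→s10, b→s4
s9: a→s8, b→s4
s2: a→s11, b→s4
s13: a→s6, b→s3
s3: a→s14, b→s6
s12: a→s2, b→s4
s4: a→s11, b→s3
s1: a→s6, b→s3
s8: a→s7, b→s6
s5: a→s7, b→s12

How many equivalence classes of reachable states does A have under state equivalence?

6

Reachable states from the start: {s0,s2,s3,s4,s6,s7,s8,s9,s10,s11,s12,s14}. Unreachable: {s1,s5,s13} — drop them.
Start with accepting vs non-accepting: {s3,s4,s6,s7,s8,s9,s12,s14} | {s0,s2,s10,s11}.
On input a, block {s3,s4,s6,s7,s8,s9,s12,s14} splits into {s3,s6,s7,s8,s9,s14} and {s4,s12}.
Split {s3,s6,s7,s8,s9,s14} by δ(·,a) → {s3,s8,s9} and {s6,s7,s14}.
Split {s3,s8,s9} by δ(·,a) → {s3,s8} and {s9}.
Split {s4,s12} by δ(·,b) → {s4} and {s12}.
No further refinement is possible. Final partition (6 blocks): {s3,s8} | {s0,s2,s10,s11} | {s4} | {s6,s7,s14} | {s9} | {s12}.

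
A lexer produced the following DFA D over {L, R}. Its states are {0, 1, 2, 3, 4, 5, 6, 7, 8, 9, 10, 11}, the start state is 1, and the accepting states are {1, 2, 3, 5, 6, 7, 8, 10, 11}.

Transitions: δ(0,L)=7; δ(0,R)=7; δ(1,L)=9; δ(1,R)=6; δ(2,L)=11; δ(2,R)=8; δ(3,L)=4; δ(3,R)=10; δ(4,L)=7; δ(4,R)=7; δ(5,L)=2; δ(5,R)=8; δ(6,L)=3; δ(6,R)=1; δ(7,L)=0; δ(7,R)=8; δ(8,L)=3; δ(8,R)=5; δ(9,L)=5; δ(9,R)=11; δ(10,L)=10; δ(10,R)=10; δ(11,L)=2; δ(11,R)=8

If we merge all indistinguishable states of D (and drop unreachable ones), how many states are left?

Initial partition by acceptance: {1,2,3,5,6,7,8,10,11} | {0,4,9}.
Refine {1,2,3,5,6,7,8,10,11} on symbol L: members go to different blocks, giving {2,5,6,8,10,11} and {1,3,7}.
Refine {2,5,6,8,10,11} on symbol L: members go to different blocks, giving {2,5,10,11} and {6,8}.
Refine {2,5,10,11} on symbol R: members go to different blocks, giving {2,5,11} and {10}.
Split {0,4,9} by δ(·,L) → {0,4} and {9}.
On input L, block {1,3,7} splits into {3,7} and {1}.
Split {3,7} by δ(·,R) → {3} and {7}.
Split {6,8} by δ(·,R) → {6} and {8}.
No further refinement is possible. Final partition (9 blocks): {2,5,11} | {0,4} | {3} | {6} | {10} | {9} | {1} | {7} | {8}.

9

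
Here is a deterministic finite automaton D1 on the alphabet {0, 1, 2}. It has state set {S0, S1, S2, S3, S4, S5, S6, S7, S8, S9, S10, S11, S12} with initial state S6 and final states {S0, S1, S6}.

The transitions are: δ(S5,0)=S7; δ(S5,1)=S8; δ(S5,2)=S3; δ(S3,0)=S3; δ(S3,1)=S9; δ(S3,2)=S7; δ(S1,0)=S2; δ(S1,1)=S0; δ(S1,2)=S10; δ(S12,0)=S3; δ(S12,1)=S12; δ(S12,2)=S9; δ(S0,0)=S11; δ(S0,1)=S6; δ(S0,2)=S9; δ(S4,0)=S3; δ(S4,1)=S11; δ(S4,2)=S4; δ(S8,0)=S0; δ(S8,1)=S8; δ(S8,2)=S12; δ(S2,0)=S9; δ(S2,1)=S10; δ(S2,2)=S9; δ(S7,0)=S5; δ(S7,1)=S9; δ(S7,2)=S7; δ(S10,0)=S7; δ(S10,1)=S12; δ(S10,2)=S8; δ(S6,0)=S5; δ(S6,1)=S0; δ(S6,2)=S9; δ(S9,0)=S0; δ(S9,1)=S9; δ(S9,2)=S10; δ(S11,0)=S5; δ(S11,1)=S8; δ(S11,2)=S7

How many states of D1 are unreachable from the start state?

Starting at S6 and following transitions, the reachable set is {S0, S3, S5, S6, S7, S8, S9, S10, S11, S12}. That leaves S1, S2, S4 unreachable — 3 in total.

3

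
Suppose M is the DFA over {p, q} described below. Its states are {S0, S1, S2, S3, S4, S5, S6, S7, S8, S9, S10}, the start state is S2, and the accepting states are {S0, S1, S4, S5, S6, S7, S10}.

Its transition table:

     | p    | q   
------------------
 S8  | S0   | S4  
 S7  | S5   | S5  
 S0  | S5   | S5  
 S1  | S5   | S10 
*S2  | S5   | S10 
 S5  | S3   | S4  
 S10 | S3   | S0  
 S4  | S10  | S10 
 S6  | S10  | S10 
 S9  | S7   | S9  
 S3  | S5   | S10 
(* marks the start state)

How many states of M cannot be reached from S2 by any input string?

No path from S2 leads to S1, S6, S7, S8, S9; the other 6 states are all reachable.

5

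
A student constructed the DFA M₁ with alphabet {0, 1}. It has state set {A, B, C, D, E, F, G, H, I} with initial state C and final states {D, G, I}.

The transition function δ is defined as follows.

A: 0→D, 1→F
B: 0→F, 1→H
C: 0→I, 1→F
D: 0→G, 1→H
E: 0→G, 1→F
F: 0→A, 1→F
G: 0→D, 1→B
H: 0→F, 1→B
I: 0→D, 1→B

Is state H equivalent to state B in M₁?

Yes

First remove the unreachable states {E}; 8 states remain.
Start with accepting vs non-accepting: {D,G,I} | {A,B,C,F,H}.
Split {A,B,C,F,H} by δ(·,0) → {B,F,H} and {A,C}.
Refine {B,F,H} on symbol 0: members go to different blocks, giving {B,H} and {F}.
No further refinement is possible. Final partition (4 blocks): {D,G,I} | {B,H} | {A,C} | {F}.
H and B lie in the same block of the stable partition, so they are equivalent — no string distinguishes them.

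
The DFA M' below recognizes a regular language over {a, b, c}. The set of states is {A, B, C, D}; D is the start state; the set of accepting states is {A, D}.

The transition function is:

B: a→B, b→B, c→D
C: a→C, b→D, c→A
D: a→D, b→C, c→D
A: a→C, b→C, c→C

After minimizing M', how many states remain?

States {B} cannot be reached from the start state, so discard them.
Initial partition by acceptance: {A,D} | {C}.
Split {A,D} by δ(·,a) → {A} and {D}.
Stable partition: {A} | {C} | {D} — 3 equivalence classes.

3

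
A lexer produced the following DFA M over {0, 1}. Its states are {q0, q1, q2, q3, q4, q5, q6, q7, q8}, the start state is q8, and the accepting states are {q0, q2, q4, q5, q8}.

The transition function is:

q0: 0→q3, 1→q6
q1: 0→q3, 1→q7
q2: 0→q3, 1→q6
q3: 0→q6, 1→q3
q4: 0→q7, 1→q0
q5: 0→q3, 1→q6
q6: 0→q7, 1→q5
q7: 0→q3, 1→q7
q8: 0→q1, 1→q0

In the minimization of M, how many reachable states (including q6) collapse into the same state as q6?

1

States {q2,q4} cannot be reached from the start state, so discard them.
Initial partition by acceptance: {q0,q5,q8} | {q1,q3,q6,q7}.
On input 1, block {q0,q5,q8} splits into {q0,q5} and {q8}.
Split {q1,q3,q6,q7} by δ(·,1) → {q1,q3,q7} and {q6}.
On input 0, block {q1,q3,q7} splits into {q1,q7} and {q3}.
Stable partition: {q0,q5} | {q1,q7} | {q8} | {q6} | {q3} — 5 equivalence classes.
The equivalence class containing q6 is {q6}, of size 1.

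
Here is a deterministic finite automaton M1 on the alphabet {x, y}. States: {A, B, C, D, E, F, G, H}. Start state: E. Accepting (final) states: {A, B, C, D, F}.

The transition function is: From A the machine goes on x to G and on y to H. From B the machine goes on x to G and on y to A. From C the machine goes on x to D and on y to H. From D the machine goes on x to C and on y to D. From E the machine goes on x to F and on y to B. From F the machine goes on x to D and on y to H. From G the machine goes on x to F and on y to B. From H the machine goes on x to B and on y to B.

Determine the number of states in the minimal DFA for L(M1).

6

All states are reachable from the start state.
Initial partition by acceptance: {A,B,C,D,F} | {E,G,H}.
Split {A,B,C,D,F} by δ(·,x) → {C,D,F} and {A,B}.
Split {C,D,F} by δ(·,y) → {C,F} and {D}.
Split {E,G,H} by δ(·,x) → {E,G} and {H}.
Split {A,B} by δ(·,y) → {A} and {B}.
Stable partition: {C,F} | {E,G} | {A} | {D} | {H} | {B} — 6 equivalence classes.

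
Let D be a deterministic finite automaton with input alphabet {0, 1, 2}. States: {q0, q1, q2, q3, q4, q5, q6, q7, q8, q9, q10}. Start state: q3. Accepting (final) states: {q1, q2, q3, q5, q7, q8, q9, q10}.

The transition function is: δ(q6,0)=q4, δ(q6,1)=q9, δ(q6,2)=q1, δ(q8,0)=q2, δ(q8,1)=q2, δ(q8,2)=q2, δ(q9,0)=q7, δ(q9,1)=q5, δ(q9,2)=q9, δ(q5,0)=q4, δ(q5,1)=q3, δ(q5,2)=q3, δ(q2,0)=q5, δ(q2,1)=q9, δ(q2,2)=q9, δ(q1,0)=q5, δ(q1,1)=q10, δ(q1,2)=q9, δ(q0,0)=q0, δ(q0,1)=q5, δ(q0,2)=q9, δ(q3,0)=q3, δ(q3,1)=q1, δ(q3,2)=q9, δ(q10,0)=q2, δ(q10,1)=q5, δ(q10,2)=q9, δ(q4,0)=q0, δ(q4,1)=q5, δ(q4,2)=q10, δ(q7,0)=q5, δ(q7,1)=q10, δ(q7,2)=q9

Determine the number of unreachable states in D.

2

No path from q3 leads to q6, q8; the other 9 states are all reachable.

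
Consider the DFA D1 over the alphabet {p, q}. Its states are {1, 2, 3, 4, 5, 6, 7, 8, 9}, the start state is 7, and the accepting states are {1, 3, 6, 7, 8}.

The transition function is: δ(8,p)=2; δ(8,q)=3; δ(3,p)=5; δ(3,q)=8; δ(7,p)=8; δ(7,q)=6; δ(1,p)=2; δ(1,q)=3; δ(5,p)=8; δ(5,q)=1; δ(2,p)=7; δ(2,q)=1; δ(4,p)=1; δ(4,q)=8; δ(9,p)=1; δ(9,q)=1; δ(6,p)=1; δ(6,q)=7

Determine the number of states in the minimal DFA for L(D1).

First remove the unreachable states {4,9}; 7 states remain.
Start with accepting vs non-accepting: {1,3,6,7,8} | {2,5}.
Refine {1,3,6,7,8} on symbol p: members go to different blocks, giving {1,3,8} and {6,7}.
On input p, block {2,5} splits into {2} and {5}.
On input p, block {1,3,8} splits into {1,8} and {3}.
The partition is now stable with 5 blocks: {1,8} | {2} | {6,7} | {5} | {3}.

5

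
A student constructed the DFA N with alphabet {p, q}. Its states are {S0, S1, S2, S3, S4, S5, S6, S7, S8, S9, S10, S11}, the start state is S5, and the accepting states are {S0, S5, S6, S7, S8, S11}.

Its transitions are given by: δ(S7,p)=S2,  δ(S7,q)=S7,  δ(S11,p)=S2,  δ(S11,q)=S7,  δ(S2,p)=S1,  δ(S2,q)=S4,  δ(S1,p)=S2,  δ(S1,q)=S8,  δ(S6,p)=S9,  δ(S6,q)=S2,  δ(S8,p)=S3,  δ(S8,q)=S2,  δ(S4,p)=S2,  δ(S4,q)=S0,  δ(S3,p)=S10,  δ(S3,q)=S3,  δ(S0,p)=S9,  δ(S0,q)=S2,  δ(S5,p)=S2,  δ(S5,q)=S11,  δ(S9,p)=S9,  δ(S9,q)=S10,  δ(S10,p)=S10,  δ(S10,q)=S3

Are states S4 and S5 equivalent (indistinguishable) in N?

No

First remove the unreachable states {S6}; 11 states remain.
Initial partition by acceptance: {S0,S5,S7,S8,S11} | {S1,S2,S3,S4,S9,S10}.
Split {S0,S5,S7,S8,S11} by δ(·,q) → {S5,S7,S11} and {S0,S8}.
Split {S1,S2,S3,S4,S9,S10} by δ(·,q) → {S2,S3,S9,S10} and {S1,S4}.
On input p, block {S2,S3,S9,S10} splits into {S3,S9,S10} and {S2}.
No further refinement is possible. Final partition (5 blocks): {S5,S7,S11} | {S3,S9,S10} | {S0,S8} | {S1,S4} | {S2}.
S4 and S5 end up in different blocks, so they are distinguishable. For instance, the string 'ε' is accepted from only S5.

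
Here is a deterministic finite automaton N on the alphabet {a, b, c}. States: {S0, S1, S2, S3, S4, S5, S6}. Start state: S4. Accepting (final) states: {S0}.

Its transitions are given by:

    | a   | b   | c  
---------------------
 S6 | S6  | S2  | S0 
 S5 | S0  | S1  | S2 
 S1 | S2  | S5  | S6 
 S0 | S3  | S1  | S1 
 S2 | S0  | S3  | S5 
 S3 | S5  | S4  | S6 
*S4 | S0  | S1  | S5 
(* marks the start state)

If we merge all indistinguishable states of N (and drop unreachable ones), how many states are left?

P0 = {S0} | {S1,S2,S3,S4,S5,S6}.
On input a, block {S1,S2,S3,S4,S5,S6} splits into {S1,S3,S6} and {S2,S4,S5}.
On input a, block {S1,S3,S6} splits into {S1,S3} and {S6}.
No further refinement is possible. Final partition (4 blocks): {S0} | {S1,S3} | {S2,S4,S5} | {S6}.

4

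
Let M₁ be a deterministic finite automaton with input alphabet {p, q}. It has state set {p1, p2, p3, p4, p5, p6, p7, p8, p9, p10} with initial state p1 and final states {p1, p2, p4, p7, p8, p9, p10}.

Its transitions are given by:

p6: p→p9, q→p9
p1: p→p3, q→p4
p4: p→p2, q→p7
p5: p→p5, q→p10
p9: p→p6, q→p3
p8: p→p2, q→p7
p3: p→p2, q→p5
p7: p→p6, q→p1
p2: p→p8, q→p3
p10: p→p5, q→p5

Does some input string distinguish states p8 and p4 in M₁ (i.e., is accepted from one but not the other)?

Every state is reachable, so we keep all 10.
P0 = {p1,p2,p4,p7,p8,p9,p10} | {p3,p5,p6}.
On input p, block {p1,p2,p4,p7,p8,p9,p10} splits into {p1,p7,p9,p10} and {p2,p4,p8}.
Refine {p1,p7,p9,p10} on symbol q: members go to different blocks, giving {p9,p10} and {p1} and {p7}.
On input p, block {p3,p5,p6} splits into {p3} and {p5} and {p6}.
On input p, block {p9,p10} splits into {p9} and {p10}.
Split {p2,p4,p8} by δ(·,q) → {p4,p8} and {p2}.
Stable partition: {p9} | {p3} | {p4,p8} | {p1} | {p7} | {p5} | {p6} | {p10} | {p2} — 9 equivalence classes.
p8 and p4 lie in the same block of the stable partition, so they are equivalent — no string distinguishes them.

No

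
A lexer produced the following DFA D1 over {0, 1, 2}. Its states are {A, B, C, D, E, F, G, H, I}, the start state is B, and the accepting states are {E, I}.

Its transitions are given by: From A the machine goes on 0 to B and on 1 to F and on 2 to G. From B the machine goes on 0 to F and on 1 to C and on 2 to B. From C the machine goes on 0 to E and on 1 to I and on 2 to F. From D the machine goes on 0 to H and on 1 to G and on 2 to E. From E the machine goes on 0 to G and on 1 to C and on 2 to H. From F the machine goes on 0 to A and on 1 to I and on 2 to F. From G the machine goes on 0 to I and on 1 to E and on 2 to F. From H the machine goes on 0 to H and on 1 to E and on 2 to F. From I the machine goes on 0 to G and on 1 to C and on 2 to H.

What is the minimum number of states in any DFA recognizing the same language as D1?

Reachable states from the start: {A,B,C,E,F,G,H,I}. Unreachable: {D} — drop them.
Initial partition by acceptance: {E,I} | {A,B,C,F,G,H}.
On input 0, block {A,B,C,F,G,H} splits into {A,B,F,H} and {C,G}.
Split {A,B,F,H} by δ(·,1) → {F,H} and {A} and {B}.
On input 0, block {F,H} splits into {F} and {H}.
Stable partition: {E,I} | {F} | {C,G} | {A} | {B} | {H} — 6 equivalence classes.

6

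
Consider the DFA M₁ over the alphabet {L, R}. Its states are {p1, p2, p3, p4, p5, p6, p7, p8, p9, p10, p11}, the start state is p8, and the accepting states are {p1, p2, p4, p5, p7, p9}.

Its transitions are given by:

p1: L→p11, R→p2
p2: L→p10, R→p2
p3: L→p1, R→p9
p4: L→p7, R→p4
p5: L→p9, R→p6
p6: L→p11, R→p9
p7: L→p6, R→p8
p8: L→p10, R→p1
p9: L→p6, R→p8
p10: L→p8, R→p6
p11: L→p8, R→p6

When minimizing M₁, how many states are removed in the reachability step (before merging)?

No path from p8 leads to p3, p4, p5, p7; the other 7 states are all reachable.

4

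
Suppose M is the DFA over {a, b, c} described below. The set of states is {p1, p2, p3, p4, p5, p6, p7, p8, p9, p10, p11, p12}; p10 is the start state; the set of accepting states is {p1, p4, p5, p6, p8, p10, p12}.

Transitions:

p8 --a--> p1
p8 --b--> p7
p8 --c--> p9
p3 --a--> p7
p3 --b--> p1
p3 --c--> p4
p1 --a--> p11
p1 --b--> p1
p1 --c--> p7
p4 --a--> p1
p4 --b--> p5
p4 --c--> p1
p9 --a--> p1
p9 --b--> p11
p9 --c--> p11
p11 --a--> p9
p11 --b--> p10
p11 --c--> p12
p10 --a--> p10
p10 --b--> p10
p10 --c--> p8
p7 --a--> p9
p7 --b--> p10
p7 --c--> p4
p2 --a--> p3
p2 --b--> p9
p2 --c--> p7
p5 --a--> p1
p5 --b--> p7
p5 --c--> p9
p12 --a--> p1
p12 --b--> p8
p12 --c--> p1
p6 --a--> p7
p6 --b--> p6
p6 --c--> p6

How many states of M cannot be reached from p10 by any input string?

3

Starting at p10 and following transitions, the reachable set is {p1, p4, p5, p7, p8, p9, p10, p11, p12}. That leaves p2, p3, p6 unreachable — 3 in total.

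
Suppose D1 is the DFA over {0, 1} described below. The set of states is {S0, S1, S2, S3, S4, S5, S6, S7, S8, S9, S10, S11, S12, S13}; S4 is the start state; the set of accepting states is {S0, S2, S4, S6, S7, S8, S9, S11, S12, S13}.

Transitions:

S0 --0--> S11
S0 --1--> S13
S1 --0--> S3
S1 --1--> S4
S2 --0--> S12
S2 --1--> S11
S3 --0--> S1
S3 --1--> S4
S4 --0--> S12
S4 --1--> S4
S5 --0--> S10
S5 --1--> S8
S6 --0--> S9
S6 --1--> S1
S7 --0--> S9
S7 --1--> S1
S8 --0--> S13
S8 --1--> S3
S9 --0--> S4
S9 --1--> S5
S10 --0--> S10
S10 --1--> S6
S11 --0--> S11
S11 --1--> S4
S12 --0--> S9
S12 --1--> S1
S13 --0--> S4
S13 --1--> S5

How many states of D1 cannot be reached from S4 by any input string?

4

Starting at S4 and following transitions, the reachable set is {S1, S3, S4, S5, S6, S8, S9, S10, S12, S13}. That leaves S0, S2, S7, S11 unreachable — 4 in total.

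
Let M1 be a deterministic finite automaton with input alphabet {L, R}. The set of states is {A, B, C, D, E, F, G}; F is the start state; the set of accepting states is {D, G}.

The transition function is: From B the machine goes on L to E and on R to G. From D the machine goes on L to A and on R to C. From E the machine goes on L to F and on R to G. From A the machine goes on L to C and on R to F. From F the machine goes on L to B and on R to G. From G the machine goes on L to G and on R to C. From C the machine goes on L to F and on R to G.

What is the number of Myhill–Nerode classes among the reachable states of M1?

2

States {A,D} cannot be reached from the start state, so discard them.
Initial partition by acceptance: {G} | {B,C,E,F}.
Stable partition: {G} | {B,C,E,F} — 2 equivalence classes.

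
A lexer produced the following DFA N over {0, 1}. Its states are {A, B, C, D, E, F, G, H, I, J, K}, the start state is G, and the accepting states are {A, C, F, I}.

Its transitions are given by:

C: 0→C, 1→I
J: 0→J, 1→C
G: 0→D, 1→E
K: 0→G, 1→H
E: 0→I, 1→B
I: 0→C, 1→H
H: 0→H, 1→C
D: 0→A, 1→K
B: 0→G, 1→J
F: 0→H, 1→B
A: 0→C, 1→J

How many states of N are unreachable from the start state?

BFS from G reaches {A, B, C, D, E, G, H, I, J, K}; the 1 state(s) F are never visited.

1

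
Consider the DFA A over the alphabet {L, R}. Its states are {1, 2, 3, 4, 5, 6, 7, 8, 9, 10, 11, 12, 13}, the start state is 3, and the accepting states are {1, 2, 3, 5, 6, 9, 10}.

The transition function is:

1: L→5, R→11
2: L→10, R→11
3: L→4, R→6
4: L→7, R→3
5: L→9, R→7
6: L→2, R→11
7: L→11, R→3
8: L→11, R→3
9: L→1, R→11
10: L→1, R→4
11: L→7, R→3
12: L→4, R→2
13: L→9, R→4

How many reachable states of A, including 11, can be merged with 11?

First remove the unreachable states {8,12,13}; 10 states remain.
Start with accepting vs non-accepting: {1,2,3,5,6,9,10} | {4,7,11}.
Split {1,2,3,5,6,9,10} by δ(·,L) → {1,2,5,6,9,10} and {3}.
Stable partition: {1,2,5,6,9,10} | {4,7,11} | {3} — 3 equivalence classes.
The equivalence class containing 11 is {4,7,11}, of size 3.

3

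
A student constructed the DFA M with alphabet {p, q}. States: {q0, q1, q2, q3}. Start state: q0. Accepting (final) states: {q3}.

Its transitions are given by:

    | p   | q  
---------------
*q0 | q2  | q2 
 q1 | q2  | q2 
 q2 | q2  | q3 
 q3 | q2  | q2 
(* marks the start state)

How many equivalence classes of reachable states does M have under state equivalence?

Reachable states from the start: {q0,q2,q3}. Unreachable: {q1} — drop them.
Initial partition by acceptance: {q3} | {q0,q2}.
On input q, block {q0,q2} splits into {q0} and {q2}.
The partition is now stable with 3 blocks: {q3} | {q0} | {q2}.

3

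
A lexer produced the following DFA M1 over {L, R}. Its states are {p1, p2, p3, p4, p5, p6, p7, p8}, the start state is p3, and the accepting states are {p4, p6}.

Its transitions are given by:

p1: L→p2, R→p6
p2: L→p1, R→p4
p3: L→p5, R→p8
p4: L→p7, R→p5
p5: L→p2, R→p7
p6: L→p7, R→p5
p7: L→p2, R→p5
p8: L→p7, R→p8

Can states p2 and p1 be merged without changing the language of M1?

Every state is reachable, so we keep all 8.
Initial partition by acceptance: {p4,p6} | {p1,p2,p3,p5,p7,p8}.
On input R, block {p1,p2,p3,p5,p7,p8} splits into {p3,p5,p7,p8} and {p1,p2}.
On input L, block {p3,p5,p7,p8} splits into {p3,p8} and {p5,p7}.
The partition is now stable with 4 blocks: {p4,p6} | {p3,p8} | {p1,p2} | {p5,p7}.
p2 and p1 lie in the same block of the stable partition, so they are equivalent — no string distinguishes them.

Yes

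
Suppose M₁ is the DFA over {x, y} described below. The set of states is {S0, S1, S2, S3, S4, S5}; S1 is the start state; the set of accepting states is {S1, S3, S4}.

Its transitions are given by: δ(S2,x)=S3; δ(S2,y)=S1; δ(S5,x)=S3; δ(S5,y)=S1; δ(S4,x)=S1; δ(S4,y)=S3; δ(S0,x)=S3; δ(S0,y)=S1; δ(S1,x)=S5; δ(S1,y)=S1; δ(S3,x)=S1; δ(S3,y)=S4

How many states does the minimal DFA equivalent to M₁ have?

3

States {S0,S2} cannot be reached from the start state, so discard them.
P0 = {S1,S3,S4} | {S5}.
On input x, block {S1,S3,S4} splits into {S3,S4} and {S1}.
No further refinement is possible. Final partition (3 blocks): {S3,S4} | {S5} | {S1}.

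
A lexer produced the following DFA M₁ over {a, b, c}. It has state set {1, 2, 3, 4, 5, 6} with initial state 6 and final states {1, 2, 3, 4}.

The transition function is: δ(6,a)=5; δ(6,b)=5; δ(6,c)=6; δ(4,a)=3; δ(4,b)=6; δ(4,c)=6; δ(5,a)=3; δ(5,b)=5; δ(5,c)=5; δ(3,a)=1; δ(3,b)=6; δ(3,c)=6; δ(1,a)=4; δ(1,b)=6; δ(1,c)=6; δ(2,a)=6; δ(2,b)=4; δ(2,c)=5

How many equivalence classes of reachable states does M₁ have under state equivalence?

3

First remove the unreachable states {2}; 5 states remain.
Start with accepting vs non-accepting: {1,3,4} | {5,6}.
On input a, block {5,6} splits into {5} and {6}.
No further refinement is possible. Final partition (3 blocks): {1,3,4} | {5} | {6}.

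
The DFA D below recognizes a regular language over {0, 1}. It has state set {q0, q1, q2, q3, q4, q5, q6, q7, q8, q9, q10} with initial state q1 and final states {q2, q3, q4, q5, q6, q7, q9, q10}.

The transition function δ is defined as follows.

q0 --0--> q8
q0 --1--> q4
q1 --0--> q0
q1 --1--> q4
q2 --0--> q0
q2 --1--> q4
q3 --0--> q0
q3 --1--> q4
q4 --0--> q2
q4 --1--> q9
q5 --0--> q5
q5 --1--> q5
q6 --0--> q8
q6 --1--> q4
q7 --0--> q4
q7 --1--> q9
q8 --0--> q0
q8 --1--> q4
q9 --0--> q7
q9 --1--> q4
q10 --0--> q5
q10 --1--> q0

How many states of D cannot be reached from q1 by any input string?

4

BFS from q1 reaches {q0, q1, q2, q4, q7, q8, q9}; the 4 state(s) q3, q5, q6, q10 are never visited.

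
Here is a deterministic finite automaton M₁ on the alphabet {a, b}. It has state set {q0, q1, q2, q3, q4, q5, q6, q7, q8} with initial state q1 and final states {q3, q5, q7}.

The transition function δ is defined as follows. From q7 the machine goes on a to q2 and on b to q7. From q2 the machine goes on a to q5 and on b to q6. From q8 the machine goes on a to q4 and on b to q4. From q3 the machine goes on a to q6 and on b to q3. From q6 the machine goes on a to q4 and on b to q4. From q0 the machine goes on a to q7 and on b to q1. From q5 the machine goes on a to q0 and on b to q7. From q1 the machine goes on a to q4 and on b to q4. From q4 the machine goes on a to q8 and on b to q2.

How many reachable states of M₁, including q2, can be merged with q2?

States {q3} cannot be reached from the start state, so discard them.
P0 = {q5,q7} | {q0,q1,q2,q4,q6,q8}.
On input a, block {q0,q1,q2,q4,q6,q8} splits into {q1,q4,q6,q8} and {q0,q2}.
Split {q1,q4,q6,q8} by δ(·,b) → {q1,q6,q8} and {q4}.
Stable partition: {q5,q7} | {q1,q6,q8} | {q0,q2} | {q4} — 4 equivalence classes.
State q2 belongs to the block {q0,q2}, which has 2 states.

2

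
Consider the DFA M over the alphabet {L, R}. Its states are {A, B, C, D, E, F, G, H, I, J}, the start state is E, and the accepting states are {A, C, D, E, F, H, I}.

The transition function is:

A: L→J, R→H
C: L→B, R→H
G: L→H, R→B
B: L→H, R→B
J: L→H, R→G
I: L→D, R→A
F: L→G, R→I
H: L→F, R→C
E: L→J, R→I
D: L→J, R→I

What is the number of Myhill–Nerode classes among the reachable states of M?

All states are reachable from the start state.
P0 = {A,C,D,E,F,H,I} | {B,G,J}.
Split {A,C,D,E,F,H,I} by δ(·,L) → {A,C,D,E,F} and {H,I}.
No further refinement is possible. Final partition (3 blocks): {A,C,D,E,F} | {B,G,J} | {H,I}.

3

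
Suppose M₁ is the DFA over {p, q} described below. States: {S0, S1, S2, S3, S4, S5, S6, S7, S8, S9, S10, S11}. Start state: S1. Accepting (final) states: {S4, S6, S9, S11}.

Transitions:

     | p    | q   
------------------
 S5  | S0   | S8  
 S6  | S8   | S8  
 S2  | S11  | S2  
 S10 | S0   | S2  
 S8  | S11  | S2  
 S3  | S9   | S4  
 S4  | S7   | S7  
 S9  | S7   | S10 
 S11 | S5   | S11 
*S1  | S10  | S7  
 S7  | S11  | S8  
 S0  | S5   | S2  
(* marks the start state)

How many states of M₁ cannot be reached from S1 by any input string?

No path from S1 leads to S3, S4, S6, S9; the other 8 states are all reachable.

4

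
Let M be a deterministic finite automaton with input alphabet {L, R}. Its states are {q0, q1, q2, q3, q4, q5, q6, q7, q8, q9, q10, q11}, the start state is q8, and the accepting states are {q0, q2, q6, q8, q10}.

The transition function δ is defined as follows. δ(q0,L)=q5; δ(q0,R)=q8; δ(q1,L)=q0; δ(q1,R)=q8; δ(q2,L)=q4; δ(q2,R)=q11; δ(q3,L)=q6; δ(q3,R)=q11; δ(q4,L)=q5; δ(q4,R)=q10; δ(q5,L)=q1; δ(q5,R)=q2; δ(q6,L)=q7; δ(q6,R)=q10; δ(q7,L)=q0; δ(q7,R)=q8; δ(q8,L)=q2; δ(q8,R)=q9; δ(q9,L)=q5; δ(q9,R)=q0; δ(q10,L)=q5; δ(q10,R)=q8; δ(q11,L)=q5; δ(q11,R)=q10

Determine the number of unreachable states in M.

BFS from q8 reaches {q0, q1, q2, q4, q5, q8, q9, q10, q11}; the 3 state(s) q3, q6, q7 are never visited.

3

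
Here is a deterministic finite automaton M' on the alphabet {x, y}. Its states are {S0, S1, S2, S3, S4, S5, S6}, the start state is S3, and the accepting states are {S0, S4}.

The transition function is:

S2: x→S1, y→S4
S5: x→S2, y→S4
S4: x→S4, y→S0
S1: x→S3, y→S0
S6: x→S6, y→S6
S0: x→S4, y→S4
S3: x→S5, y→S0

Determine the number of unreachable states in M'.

Starting at S3 and following transitions, the reachable set is {S0, S1, S2, S3, S4, S5}. That leaves S6 unreachable — 1 in total.

1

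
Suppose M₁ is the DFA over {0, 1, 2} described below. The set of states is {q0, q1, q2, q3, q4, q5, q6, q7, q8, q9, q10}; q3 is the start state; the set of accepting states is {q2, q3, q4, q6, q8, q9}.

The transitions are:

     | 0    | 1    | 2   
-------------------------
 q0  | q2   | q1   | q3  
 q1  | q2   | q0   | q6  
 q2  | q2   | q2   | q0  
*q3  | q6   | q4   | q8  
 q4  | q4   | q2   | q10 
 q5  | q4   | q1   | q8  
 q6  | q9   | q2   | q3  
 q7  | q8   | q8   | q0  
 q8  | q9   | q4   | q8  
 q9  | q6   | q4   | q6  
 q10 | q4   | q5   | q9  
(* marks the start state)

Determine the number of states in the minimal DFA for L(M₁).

3

First remove the unreachable states {q7}; 10 states remain.
Initial partition by acceptance: {q2,q3,q4,q6,q8,q9} | {q0,q1,q5,q10}.
On input 2, block {q2,q3,q4,q6,q8,q9} splits into {q3,q6,q8,q9} and {q2,q4}.
No further refinement is possible. Final partition (3 blocks): {q3,q6,q8,q9} | {q0,q1,q5,q10} | {q2,q4}.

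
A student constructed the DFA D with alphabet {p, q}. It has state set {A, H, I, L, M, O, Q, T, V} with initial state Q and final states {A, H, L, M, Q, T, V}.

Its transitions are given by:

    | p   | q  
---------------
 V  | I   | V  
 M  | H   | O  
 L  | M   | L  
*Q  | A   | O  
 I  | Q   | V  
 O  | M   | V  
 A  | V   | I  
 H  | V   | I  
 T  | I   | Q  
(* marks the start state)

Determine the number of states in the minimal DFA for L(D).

States {L,T} cannot be reached from the start state, so discard them.
P0 = {A,H,M,Q,V} | {I,O}.
Refine {A,H,M,Q,V} on symbol p: members go to different blocks, giving {A,H,M,Q} and {V}.
Split {A,H,M,Q} by δ(·,p) → {A,H} and {M,Q}.
The partition is now stable with 4 blocks: {A,H} | {I,O} | {V} | {M,Q}.

4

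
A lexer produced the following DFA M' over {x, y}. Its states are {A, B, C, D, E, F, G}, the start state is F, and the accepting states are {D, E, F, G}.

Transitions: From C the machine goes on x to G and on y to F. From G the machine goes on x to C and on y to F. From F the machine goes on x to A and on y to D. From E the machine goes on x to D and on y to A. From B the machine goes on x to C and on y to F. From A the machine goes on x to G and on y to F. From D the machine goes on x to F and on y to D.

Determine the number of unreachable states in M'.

2

BFS from F reaches {A, C, D, F, G}; the 2 state(s) B, E are never visited.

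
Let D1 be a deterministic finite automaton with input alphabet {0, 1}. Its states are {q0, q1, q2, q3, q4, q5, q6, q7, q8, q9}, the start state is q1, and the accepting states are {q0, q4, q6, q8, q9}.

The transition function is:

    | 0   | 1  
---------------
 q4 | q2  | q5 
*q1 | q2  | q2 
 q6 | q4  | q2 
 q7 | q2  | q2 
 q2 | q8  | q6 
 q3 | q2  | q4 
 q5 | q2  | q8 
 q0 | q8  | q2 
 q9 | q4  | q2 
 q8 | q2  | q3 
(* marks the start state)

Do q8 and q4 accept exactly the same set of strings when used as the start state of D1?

First remove the unreachable states {q0,q7,q9}; 7 states remain.
Initial partition by acceptance: {q4,q6,q8} | {q1,q2,q3,q5}.
On input 0, block {q4,q6,q8} splits into {q4,q8} and {q6}.
On input 0, block {q1,q2,q3,q5} splits into {q1,q3,q5} and {q2}.
Split {q1,q3,q5} by δ(·,1) → {q3,q5} and {q1}.
No further refinement is possible. Final partition (5 blocks): {q4,q8} | {q3,q5} | {q6} | {q2} | {q1}.
q8 and q4 lie in the same block of the stable partition, so they are equivalent — no string distinguishes them.

Yes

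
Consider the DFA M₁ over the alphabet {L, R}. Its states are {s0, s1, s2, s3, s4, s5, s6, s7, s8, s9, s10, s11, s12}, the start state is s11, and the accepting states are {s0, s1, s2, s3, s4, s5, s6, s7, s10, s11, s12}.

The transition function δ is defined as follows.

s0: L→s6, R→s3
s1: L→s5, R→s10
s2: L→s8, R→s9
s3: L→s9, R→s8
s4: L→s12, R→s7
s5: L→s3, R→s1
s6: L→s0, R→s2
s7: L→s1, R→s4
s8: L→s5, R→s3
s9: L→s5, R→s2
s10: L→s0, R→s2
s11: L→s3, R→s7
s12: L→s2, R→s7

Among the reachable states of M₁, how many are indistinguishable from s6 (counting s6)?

3

All states are reachable from the start state.
Initial partition by acceptance: {s0,s1,s2,s3,s4,s5,s6,s7,s10,s11,s12} | {s8,s9}.
Split {s0,s1,s2,s3,s4,s5,s6,s7,s10,s11,s12} by δ(·,L) → {s0,s1,s4,s5,s6,s7,s10,s11,s12} and {s2,s3}.
On input L, block {s0,s1,s4,s5,s6,s7,s10,s11,s12} splits into {s0,s1,s4,s6,s7,s10} and {s5,s11,s12}.
Refine {s0,s1,s4,s6,s7,s10} on symbol L: members go to different blocks, giving {s0,s6,s7,s10} and {s1,s4}.
Split {s0,s6,s7,s10} by δ(·,L) → {s0,s6,s10} and {s7}.
On input R, block {s5,s11,s12} splits into {s11,s12} and {s5}.
Refine {s1,s4} on symbol L: members go to different blocks, giving {s1} and {s4}.
The partition is now stable with 8 blocks: {s0,s6,s10} | {s8,s9} | {s2,s3} | {s11,s12} | {s1} | {s7} | {s5} | {s4}.
The equivalence class containing s6 is {s0,s6,s10}, of size 3.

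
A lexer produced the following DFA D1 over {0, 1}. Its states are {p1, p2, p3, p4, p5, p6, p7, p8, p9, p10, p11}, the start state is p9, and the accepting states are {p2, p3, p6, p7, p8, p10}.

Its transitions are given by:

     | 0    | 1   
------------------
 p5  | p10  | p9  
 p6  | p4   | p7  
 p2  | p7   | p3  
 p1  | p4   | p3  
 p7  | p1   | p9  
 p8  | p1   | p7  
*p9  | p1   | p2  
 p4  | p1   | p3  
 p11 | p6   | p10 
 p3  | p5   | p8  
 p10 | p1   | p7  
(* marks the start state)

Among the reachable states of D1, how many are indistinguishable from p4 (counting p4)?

2

Reachable states from the start: {p1,p2,p3,p4,p5,p7,p8,p9,p10}. Unreachable: {p6,p11} — drop them.
Initial partition by acceptance: {p2,p3,p7,p8,p10} | {p1,p4,p5,p9}.
Split {p2,p3,p7,p8,p10} by δ(·,0) → {p3,p7,p8,p10} and {p2}.
On input 1, block {p3,p7,p8,p10} splits into {p3,p8,p10} and {p7}.
On input 1, block {p3,p8,p10} splits into {p8,p10} and {p3}.
Split {p1,p4,p5,p9} by δ(·,0) → {p1,p4,p9} and {p5}.
Refine {p1,p4,p9} on symbol 1: members go to different blocks, giving {p1,p4} and {p9}.
No further refinement is possible. Final partition (7 blocks): {p8,p10} | {p1,p4} | {p2} | {p7} | {p3} | {p5} | {p9}.
The equivalence class containing p4 is {p1,p4}, of size 2.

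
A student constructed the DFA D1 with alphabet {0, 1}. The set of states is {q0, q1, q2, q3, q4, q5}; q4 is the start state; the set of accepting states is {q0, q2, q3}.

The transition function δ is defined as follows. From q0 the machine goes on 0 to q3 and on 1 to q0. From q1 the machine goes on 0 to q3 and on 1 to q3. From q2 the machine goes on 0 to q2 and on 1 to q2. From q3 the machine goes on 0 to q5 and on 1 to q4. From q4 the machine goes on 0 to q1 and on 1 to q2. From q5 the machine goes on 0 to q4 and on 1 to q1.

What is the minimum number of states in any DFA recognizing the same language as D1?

First remove the unreachable states {q0}; 5 states remain.
Start with accepting vs non-accepting: {q2,q3} | {q1,q4,q5}.
Refine {q2,q3} on symbol 0: members go to different blocks, giving {q2} and {q3}.
On input 0, block {q1,q4,q5} splits into {q4,q5} and {q1}.
On input 0, block {q4,q5} splits into {q4} and {q5}.
The partition is now stable with 5 blocks: {q2} | {q4} | {q3} | {q1} | {q5}.

5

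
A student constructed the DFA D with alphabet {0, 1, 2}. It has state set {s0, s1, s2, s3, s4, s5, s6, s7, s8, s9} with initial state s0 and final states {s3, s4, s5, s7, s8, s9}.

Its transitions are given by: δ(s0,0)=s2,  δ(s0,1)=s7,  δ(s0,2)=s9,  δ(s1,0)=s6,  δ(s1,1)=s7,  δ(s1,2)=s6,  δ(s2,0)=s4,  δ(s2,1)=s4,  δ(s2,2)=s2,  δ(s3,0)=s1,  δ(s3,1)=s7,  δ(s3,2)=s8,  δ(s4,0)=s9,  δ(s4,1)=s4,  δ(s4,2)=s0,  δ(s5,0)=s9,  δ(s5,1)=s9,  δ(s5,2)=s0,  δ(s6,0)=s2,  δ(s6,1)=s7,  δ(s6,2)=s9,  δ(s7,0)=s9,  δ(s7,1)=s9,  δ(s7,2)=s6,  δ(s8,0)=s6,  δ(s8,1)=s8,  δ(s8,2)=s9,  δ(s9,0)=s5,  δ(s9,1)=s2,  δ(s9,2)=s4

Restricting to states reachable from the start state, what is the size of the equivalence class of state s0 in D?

2

First remove the unreachable states {s1,s3,s8}; 7 states remain.
Initial partition by acceptance: {s4,s5,s7,s9} | {s0,s2,s6}.
Refine {s4,s5,s7,s9} on symbol 1: members go to different blocks, giving {s4,s5,s7} and {s9}.
On input 1, block {s4,s5,s7} splits into {s5,s7} and {s4}.
Split {s0,s2,s6} by δ(·,0) → {s0,s6} and {s2}.
Stable partition: {s5,s7} | {s0,s6} | {s9} | {s4} | {s2} — 5 equivalence classes.
State s0 belongs to the block {s0,s6}, which has 2 states.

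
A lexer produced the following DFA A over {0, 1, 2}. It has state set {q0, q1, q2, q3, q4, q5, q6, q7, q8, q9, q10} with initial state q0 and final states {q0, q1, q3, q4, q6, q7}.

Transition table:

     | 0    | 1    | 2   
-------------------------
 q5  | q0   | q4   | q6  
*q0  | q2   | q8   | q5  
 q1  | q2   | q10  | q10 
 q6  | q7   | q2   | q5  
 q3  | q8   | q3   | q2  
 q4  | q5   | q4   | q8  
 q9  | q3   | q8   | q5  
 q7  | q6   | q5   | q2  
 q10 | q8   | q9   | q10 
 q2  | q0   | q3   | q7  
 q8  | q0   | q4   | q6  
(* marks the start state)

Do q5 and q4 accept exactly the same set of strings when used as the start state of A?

No

States {q1,q9,q10} cannot be reached from the start state, so discard them.
Initial partition by acceptance: {q0,q3,q4,q6,q7} | {q2,q5,q8}.
On input 0, block {q0,q3,q4,q6,q7} splits into {q0,q3,q4} and {q6,q7}.
Refine {q0,q3,q4} on symbol 1: members go to different blocks, giving {q3,q4} and {q0}.
The partition is now stable with 4 blocks: {q3,q4} | {q2,q5,q8} | {q6,q7} | {q0}.
q5 and q4 end up in different blocks, so they are distinguishable. For instance, the string 'ε' is accepted from only q4.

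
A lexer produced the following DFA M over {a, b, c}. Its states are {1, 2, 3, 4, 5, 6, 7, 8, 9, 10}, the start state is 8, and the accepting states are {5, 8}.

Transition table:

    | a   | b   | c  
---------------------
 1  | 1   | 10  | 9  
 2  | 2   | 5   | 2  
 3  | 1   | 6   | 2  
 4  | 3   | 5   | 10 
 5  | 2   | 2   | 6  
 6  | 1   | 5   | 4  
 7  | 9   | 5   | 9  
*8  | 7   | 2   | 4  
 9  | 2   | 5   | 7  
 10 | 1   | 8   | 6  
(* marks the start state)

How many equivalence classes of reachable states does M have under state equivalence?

4

Start with accepting vs non-accepting: {5,8} | {1,2,3,4,6,7,9,10}.
On input b, block {1,2,3,4,6,7,9,10} splits into {2,4,6,7,9,10} and {1,3}.
Split {2,4,6,7,9,10} by δ(·,a) → {2,7,9} and {4,6,10}.
Stable partition: {5,8} | {2,7,9} | {1,3} | {4,6,10} — 4 equivalence classes.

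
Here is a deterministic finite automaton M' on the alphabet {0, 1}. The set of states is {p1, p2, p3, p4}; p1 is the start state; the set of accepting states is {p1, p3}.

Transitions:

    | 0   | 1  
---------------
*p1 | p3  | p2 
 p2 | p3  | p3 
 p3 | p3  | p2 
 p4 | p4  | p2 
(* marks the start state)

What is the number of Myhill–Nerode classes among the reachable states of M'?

2

States {p4} cannot be reached from the start state, so discard them.
P0 = {p1,p3} | {p2}.
Stable partition: {p1,p3} | {p2} — 2 equivalence classes.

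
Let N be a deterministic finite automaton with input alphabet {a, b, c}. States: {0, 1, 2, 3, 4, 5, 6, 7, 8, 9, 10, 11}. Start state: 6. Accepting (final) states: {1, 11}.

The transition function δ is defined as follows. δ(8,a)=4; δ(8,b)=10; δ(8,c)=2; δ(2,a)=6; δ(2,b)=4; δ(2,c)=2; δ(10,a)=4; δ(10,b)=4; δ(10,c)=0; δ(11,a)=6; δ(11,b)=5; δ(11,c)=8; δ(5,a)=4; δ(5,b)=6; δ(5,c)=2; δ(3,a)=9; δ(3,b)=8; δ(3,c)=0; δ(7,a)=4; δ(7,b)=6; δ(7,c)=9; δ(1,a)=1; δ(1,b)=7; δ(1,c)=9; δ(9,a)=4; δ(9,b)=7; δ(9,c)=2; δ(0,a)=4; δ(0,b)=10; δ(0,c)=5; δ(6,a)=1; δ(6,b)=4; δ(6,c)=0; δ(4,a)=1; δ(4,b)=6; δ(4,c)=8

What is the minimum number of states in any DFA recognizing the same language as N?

5

Reachable states from the start: {0,1,2,4,5,6,7,8,9,10}. Unreachable: {3,11} — drop them.
Start with accepting vs non-accepting: {1} | {0,2,4,5,6,7,8,9,10}.
On input a, block {0,2,4,5,6,7,8,9,10} splits into {0,2,5,7,8,9,10} and {4,6}.
Split {0,2,5,7,8,9,10} by δ(·,b) → {2,5,7,10} and {0,8,9}.
Split {2,5,7,10} by δ(·,c) → {2,5} and {7,10}.
Stable partition: {1} | {2,5} | {4,6} | {0,8,9} | {7,10} — 5 equivalence classes.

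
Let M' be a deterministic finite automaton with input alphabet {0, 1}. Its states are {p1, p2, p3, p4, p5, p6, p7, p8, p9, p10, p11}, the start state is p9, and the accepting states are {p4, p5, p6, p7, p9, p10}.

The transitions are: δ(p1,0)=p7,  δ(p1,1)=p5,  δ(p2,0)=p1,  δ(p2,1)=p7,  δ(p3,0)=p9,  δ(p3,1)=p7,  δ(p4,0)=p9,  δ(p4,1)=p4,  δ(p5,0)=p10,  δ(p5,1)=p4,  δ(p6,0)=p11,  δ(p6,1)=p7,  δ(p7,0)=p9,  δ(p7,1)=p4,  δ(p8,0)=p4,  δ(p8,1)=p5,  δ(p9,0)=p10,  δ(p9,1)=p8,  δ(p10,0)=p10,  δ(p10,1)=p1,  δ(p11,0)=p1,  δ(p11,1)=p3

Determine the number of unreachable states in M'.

4

Starting at p9 and following transitions, the reachable set is {p1, p4, p5, p7, p8, p9, p10}. That leaves p2, p3, p6, p11 unreachable — 4 in total.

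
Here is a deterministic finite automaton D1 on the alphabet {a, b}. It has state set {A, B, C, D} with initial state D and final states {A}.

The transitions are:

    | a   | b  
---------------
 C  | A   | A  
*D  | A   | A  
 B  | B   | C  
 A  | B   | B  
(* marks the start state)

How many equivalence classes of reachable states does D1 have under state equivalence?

All states are reachable from the start state.
Start with accepting vs non-accepting: {A} | {B,C,D}.
Split {B,C,D} by δ(·,a) → {C,D} and {B}.
The partition is now stable with 3 blocks: {A} | {C,D} | {B}.

3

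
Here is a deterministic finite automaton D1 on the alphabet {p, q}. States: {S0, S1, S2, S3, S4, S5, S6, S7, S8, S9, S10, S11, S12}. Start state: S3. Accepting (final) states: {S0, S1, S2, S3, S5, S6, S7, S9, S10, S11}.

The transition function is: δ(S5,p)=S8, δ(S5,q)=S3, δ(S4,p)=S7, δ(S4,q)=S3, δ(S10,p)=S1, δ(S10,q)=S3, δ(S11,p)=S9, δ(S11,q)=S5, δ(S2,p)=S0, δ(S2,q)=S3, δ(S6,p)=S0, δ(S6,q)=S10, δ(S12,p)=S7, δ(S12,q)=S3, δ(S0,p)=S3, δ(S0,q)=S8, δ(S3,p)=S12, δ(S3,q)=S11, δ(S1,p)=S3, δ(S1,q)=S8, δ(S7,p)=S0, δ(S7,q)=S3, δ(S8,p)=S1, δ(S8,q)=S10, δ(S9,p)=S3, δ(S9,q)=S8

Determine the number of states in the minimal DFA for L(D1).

First remove the unreachable states {S2,S4,S6}; 10 states remain.
Start with accepting vs non-accepting: {S0,S1,S3,S5,S7,S9,S10,S11} | {S8,S12}.
Refine {S0,S1,S3,S5,S7,S9,S10,S11} on symbol p: members go to different blocks, giving {S0,S1,S7,S9,S10,S11} and {S3,S5}.
Refine {S0,S1,S7,S9,S10,S11} on symbol p: members go to different blocks, giving {S0,S1,S9} and {S7,S10,S11}.
On input p, block {S8,S12} splits into {S8} and {S12}.
Split {S3,S5} by δ(·,p) → {S3} and {S5}.
Split {S7,S10,S11} by δ(·,q) → {S7,S10} and {S11}.
No further refinement is possible. Final partition (7 blocks): {S0,S1,S9} | {S8} | {S3} | {S7,S10} | {S12} | {S5} | {S11}.

7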